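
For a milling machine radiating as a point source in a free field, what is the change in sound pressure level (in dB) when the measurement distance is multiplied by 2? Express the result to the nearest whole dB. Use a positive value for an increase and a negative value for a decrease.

A point source loses 6 dB per doubling of distance; generally ΔL = −20·log₁₀(r₂/r₁).
ΔL = −20·log₁₀(2) = -6.02 dB.

-6 dB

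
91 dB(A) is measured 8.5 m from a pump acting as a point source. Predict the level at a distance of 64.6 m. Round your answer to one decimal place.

Point-source attenuation: ΔL = 20·log₁₀(r₂/r₁) = 20·log₁₀(64.6/8.5) = 17.616 dB.
L₂ = 91 − 20·log₁₀(64.6/8.5) = 91 − 17.616 = 73.38 dB(A).

73.4 dB(A)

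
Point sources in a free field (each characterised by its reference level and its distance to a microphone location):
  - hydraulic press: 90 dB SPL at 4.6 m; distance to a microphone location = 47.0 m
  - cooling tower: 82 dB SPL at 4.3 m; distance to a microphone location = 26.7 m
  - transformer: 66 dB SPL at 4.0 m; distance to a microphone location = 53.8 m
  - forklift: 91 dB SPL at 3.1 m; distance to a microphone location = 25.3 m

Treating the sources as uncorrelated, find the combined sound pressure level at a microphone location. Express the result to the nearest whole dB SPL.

First find each source's level at the receiver (point-source: −20·log₁₀(r/r_ref)), then combine on an intensity basis.
hydraulic press: 90 − 20·log₁₀(47.0/4.6) = 90 − 20.19 = 69.81 dB SPL.
cooling tower: 82 − 20·log₁₀(26.7/4.3) = 82 − 15.86 = 66.14 dB SPL.
transformer: 66 − 20·log₁₀(53.8/4.0) = 66 − 22.57 = 43.43 dB SPL.
forklift: 91 − 20·log₁₀(25.3/3.1) = 91 − 18.24 = 72.76 dB SPL.
Σ 10^(L/10) = 3.261e+07 → L_total = 10·log₁₀(3.261e+07) = 75.13 dB SPL.

75 dB SPL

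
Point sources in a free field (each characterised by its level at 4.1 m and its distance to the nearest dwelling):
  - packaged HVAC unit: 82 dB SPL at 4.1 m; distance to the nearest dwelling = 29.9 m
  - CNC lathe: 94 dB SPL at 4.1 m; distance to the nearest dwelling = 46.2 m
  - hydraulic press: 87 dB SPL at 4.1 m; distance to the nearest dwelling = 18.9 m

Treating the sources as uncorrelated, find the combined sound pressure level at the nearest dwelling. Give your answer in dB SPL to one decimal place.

76.7 dB SPL

Apply inverse-square spreading to bring every level to the receiver, then sum 10^(L/10).
packaged HVAC unit: 82 − 20·log₁₀(29.9/4.1) = 82 − 17.26 = 64.74 dB SPL.
CNC lathe: 94 − 20·log₁₀(46.2/4.1) = 94 − 21.04 = 72.96 dB SPL.
hydraulic press: 87 − 20·log₁₀(18.9/4.1) = 87 − 13.27 = 73.73 dB SPL.
Σ 10^(L/10) = 4.635e+07 → L_total = 10·log₁₀(4.635e+07) = 76.66 dB SPL.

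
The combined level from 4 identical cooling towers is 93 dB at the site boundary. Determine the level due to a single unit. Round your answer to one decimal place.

Dividing the total intensity by 4 lowers the level by 10·log₁₀ 4 = 6.021 dB: L₁ = 93 − 6.021.

87.0 dB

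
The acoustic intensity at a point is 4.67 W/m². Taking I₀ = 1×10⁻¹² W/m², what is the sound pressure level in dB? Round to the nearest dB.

127 dB

L = 10·log₁₀(I/I₀) = 10·log₁₀(4.67/10⁻¹²) = 10·log₁₀(4.67×10^12).
L = 10·(0.6693 + 12) = 126.69 dB.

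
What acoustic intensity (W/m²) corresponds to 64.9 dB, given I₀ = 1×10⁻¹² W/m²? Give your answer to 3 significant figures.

L = 10·log₁₀(I/I₀) ⇒ I = I₀·10^(L/10) = 10⁻¹² × 10^6.49.

3.09e-06 W/m²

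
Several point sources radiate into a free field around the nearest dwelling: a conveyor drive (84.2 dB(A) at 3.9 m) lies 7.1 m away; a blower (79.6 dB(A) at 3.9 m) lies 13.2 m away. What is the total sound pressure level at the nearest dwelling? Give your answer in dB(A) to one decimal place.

First find each source's level at the receiver (point-source: −20·log₁₀(r/r_ref)), then combine on an intensity basis.
conveyor drive: 84.2 − 20·log₁₀(7.1/3.9) = 84.2 − 5.20 = 79.00 dB(A).
blower: 79.6 − 20·log₁₀(13.2/3.9) = 79.6 − 10.59 = 69.01 dB(A).
Σ 10^(L/10) = 8.732e+07 → L_total = 10·log₁₀(8.732e+07) = 79.41 dB(A).

79.4 dB(A)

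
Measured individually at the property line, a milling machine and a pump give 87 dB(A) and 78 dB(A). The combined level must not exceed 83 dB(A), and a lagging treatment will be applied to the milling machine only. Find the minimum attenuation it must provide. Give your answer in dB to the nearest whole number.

6 dB

Everything except the milling machine sums to 10^(78/10) = 6.310e+07 in linear terms, 78.00 dB(A).
The limit corresponds to 10^(83/10) = 1.995e+08; subtracting the fixed part leaves 1.364e+08 for the milling machine, i.e. 81.35 dB(A).
Required insertion loss = 87 − 81.35 = 5.65 dB.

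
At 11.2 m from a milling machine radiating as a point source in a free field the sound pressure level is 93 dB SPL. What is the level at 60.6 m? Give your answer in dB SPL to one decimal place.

For a point source, L₂ = L₁ − 20·log₁₀(r₂/r₁).
L₂ = 93 − 20·log₁₀(60.6/11.2) = 93 − 14.665 = 78.33 dB SPL.

78.3 dB SPL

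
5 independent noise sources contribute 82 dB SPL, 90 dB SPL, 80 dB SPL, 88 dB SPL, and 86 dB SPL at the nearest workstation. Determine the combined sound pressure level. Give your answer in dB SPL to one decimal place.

93.6 dB SPL

For uncorrelated sources the intensities add, so convert each level to linear form, sum, and take 10·log₁₀ of the total.
Σ 10^(L/10) = 10^(82/10) + 10^(90/10) + 10^(80/10) + 10^(88/10) + 10^(86/10) = 2.288e+09.
L_total = 10·log₁₀(2.288e+09) = 93.59 dB SPL.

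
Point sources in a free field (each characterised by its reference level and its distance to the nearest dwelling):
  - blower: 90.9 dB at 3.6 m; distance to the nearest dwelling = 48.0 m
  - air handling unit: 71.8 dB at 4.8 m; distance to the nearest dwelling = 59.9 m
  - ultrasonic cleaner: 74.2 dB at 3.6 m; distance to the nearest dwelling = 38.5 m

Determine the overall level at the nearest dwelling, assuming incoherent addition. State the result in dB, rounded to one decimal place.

68.6 dB

Apply inverse-square spreading to bring every level to the receiver, then sum 10^(L/10).
blower: 90.9 − 20·log₁₀(48.0/3.6) = 90.9 − 22.50 = 68.40 dB.
air handling unit: 71.8 − 20·log₁₀(59.9/4.8) = 71.8 − 21.92 = 49.88 dB.
ultrasonic cleaner: 74.2 − 20·log₁₀(38.5/3.6) = 74.2 − 20.58 = 53.62 dB.
Σ 10^(L/10) = 7.247e+06 → L_total = 10·log₁₀(7.247e+06) = 68.60 dB.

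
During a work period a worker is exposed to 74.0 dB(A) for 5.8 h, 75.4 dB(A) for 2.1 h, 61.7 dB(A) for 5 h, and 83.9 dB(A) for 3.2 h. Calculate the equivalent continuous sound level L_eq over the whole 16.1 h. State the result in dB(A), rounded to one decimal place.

L_eq = 10·log₁₀[(1/T)·Σ tᵢ·10^(Lᵢ/10)] with T = 16.1 h.
Σ tᵢ·10^(Lᵢ/10) = 5.8·10^(74.0/10) + 2.1·10^(75.4/10) + 5·10^(61.7/10) + 3.2·10^(83.9/10) = 1.011e+09.
L_eq = 10·log₁₀(1.011e+09/16.1) = 77.98 dB(A).

78.0 dB(A)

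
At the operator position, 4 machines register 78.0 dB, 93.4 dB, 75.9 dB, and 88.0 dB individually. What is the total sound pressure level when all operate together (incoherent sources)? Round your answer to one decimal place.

94.7 dB

For uncorrelated sources the intensities add, so convert each level to linear form, sum, and take 10·log₁₀ of the total.
Σ 10^(L/10) = 10^(78.0/10) + 10^(93.4/10) + 10^(75.9/10) + 10^(88.0/10) = 2.921e+09.
L_total = 10·log₁₀(2.921e+09) = 94.65 dB.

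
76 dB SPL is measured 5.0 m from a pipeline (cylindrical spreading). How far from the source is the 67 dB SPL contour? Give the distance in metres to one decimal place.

39.7 m

Line-source spreading drops the level by 10·log₁₀(r₂/r₁); inverting, r₂/r₁ = 10^(ΔL/10).
r₂ = 5.0·10^((76−67)/10) = 5.0·10^(9.0/10) = 39.72 m.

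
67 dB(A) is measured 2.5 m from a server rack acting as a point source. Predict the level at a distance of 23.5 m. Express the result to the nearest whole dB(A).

For a point source, L₂ = L₁ − 20·log₁₀(r₂/r₁).
L₂ = 67 − 20·log₁₀(23.5/2.5) = 67 − 19.463 = 47.54 dB(A).

48 dB(A)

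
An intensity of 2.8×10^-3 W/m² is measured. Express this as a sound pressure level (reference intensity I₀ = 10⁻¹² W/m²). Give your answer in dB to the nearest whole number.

L = 10·log₁₀(I/I₀) = 10·log₁₀(2.8×10^-3/10⁻¹²) = 10·log₁₀(2.8×10^9).
L = 10·(0.4472 + 9) = 94.47 dB.

94 dB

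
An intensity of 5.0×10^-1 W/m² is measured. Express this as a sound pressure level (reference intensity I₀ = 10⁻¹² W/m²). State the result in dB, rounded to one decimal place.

L = 10·log₁₀(I/I₀) = 10·log₁₀(5.0×10^-1/10⁻¹²) = 10·log₁₀(5.0×10^11).
L = 10·(0.6990 + 11) = 116.99 dB.

117.0 dB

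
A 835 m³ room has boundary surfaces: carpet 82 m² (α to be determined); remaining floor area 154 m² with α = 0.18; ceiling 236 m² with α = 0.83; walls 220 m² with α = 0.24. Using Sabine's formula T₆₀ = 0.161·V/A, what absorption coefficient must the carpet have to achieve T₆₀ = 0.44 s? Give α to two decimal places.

From T₆₀ = 0.161·V/A, the target T₆₀ = 0.44 s needs A = 0.161·835/0.44 = 305.53 m².
Absorption from the other surfaces = 154·0.18 + 236·0.83 + 220·0.24 = 276.40 m², so the carpet must supply 29.13 m² over 82 m².
α = 29.13/82 = 0.355.

0.36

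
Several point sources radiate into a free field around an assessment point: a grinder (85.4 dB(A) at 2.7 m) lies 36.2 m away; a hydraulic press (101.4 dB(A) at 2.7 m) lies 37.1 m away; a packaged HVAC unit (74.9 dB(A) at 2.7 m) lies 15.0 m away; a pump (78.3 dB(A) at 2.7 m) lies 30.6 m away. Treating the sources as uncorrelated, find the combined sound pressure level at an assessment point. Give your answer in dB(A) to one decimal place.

Propagate each source to the receiver with L = L_ref − 20·log₁₀(r/r_ref), then add intensities.
grinder: 85.4 − 20·log₁₀(36.2/2.7) = 85.4 − 22.55 = 62.85 dB(A).
hydraulic press: 101.4 − 20·log₁₀(37.1/2.7) = 101.4 − 22.76 = 78.64 dB(A).
packaged HVAC unit: 74.9 − 20·log₁₀(15.0/2.7) = 74.9 − 14.89 = 60.01 dB(A).
pump: 78.3 − 20·log₁₀(30.6/2.7) = 78.3 − 21.09 = 57.21 dB(A).
Σ 10^(L/10) = 7.657e+07 → L_total = 10·log₁₀(7.657e+07) = 78.84 dB(A).

78.8 dB(A)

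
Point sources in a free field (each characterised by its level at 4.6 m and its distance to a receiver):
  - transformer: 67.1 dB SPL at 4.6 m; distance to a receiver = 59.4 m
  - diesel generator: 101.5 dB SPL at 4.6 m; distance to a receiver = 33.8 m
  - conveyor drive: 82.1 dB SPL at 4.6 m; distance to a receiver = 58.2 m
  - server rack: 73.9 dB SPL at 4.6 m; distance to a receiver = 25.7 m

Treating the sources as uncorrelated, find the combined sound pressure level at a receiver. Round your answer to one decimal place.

84.2 dB SPL

First find each source's level at the receiver (point-source: −20·log₁₀(r/r_ref)), then combine on an intensity basis.
transformer: 67.1 − 20·log₁₀(59.4/4.6) = 67.1 − 22.22 = 44.88 dB SPL.
diesel generator: 101.5 − 20·log₁₀(33.8/4.6) = 101.5 − 17.32 = 84.18 dB SPL.
conveyor drive: 82.1 − 20·log₁₀(58.2/4.6) = 82.1 − 22.04 = 60.06 dB SPL.
server rack: 73.9 − 20·log₁₀(25.7/4.6) = 73.9 − 14.94 = 58.96 dB SPL.
Σ 10^(L/10) = 2.635e+08 → L_total = 10·log₁₀(2.635e+08) = 84.21 dB SPL.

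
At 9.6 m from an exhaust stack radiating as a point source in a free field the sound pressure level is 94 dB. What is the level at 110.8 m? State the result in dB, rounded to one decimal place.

72.8 dB

For a point source, L₂ = L₁ − 20·log₁₀(r₂/r₁).
L₂ = 94 − 20·log₁₀(110.8/9.6) = 94 − 21.245 = 72.75 dB.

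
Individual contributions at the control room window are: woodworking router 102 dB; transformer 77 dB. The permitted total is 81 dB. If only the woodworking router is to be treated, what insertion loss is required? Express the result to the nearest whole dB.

Everything except the woodworking router sums to 10^(77/10) = 5.012e+07 in linear terms, 77.00 dB.
To meet 81 dB overall, the treated woodworking router may contribute at most 10^(81/10) − 5.012e+07 = 7.577e+07, i.e. 78.80 dB.
So the woodworking router must be reduced from 102 to 78.80 dB: IL = 23.20 dB.

23 dB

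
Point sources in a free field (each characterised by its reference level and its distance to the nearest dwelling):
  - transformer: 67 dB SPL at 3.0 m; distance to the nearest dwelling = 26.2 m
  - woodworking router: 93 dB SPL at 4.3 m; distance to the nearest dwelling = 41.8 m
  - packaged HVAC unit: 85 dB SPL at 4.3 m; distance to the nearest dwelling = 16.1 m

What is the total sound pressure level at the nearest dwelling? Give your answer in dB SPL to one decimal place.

First find each source's level at the receiver (point-source: −20·log₁₀(r/r_ref)), then combine on an intensity basis.
transformer: 67 − 20·log₁₀(26.2/3.0) = 67 − 18.82 = 48.18 dB SPL.
woodworking router: 93 − 20·log₁₀(41.8/4.3) = 93 − 19.75 = 73.25 dB SPL.
packaged HVAC unit: 85 − 20·log₁₀(16.1/4.3) = 85 − 11.47 = 73.53 dB SPL.
Σ 10^(L/10) = 4.374e+07 → L_total = 10·log₁₀(4.374e+07) = 76.41 dB SPL.

76.4 dB SPL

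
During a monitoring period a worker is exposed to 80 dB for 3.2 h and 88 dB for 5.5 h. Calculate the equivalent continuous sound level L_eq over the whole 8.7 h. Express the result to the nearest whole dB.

86 dB

L_eq = 10·log₁₀[(1/T)·Σ tᵢ·10^(Lᵢ/10)] with T = 8.7 h.
Σ tᵢ·10^(Lᵢ/10) = 3.2·10^(80/10) + 5.5·10^(88/10) = 3.790e+09.
L_eq = 10·log₁₀(3.790e+09/8.7) = 86.39 dB.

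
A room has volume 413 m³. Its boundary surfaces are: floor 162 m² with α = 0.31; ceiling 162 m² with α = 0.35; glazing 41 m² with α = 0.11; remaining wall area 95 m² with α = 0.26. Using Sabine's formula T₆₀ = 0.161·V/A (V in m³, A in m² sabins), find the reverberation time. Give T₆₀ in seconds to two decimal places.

A = Σ Sᵢαᵢ = 162·0.31 + 162·0.35 + 41·0.11 + 95·0.26 = 136.13 m².
T₆₀ = 0.161 × 413 / 136.13 = 0.488 s.

0.49 s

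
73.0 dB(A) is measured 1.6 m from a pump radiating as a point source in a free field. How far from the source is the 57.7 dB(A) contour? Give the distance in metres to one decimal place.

9.3 m

The 15.3 dB drop corresponds to a distance ratio of 10^(15.3/20) for a point source.
r₂ = 1.6·10^((73.0−57.7)/20) = 1.6·10^(15.3/20) = 9.31 m.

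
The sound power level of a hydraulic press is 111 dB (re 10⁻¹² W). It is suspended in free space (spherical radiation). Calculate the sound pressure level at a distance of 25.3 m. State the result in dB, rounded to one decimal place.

The power spreads over a sphere of area 4π·r², so L_p = L_w − 10·log₁₀(4π·r²).
4π·r² = 8044 m², 10·log₁₀ of that is 39.055 dB.
L_p = 111 − 39.055 = 71.95 dB.

71.9 dB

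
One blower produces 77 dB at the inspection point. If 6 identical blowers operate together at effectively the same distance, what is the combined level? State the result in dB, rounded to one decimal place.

N identical incoherent sources raise the level by 10·log₁₀ N.
L_total = 77 + 10·log₁₀(6) = 77 + 7.782 = 84.78 dB.

84.8 dB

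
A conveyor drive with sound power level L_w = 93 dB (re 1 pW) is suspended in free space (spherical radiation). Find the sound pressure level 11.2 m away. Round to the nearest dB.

61 dB

L_p = L_w − 10·log₁₀(4π·r²) with r = 11.2 m.
4π·r² = 1576 m², 10·log₁₀ of that is 31.976 dB.
L_p = 93 − 31.976 = 61.02 dB.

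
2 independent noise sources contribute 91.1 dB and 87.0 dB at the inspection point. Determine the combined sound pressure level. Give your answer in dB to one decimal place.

Incoherent sources combine by intensity addition: L_total = 10·log₁₀(Σ 10^(L_i/10)).
Σ 10^(L/10) = 10^(91.1/10) + 10^(87.0/10) = 1.789e+09.
L_total = 10·log₁₀(1.789e+09) = 92.53 dB.

92.5 dB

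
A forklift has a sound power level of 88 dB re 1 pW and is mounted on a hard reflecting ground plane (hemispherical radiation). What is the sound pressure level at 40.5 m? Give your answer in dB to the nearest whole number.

48 dB

L_p = L_w − 10·log₁₀(2π·r²) with r = 40.5 m.
2π·r² = 1.031e+04 m², 10·log₁₀ of that is 40.131 dB.
L_p = 88 − 40.131 = 47.87 dB.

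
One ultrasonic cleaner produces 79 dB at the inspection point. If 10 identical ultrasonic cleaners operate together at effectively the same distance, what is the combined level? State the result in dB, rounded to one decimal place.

89.0 dB

With 10 equal, uncorrelated contributions the intensity is 10× that of one unit, giving a rise of 10·log₁₀ 10.
L_total = 79 + 10·log₁₀(10) = 79 + 10.000 = 89.00 dB.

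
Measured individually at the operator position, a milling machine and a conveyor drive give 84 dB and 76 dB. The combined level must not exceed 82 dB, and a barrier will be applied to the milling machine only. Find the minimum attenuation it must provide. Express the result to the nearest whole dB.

3 dB

The untreated sources together contribute 10^(76/10) = 3.981e+07, i.e. 76.00 dB.
The limit corresponds to 10^(82/10) = 1.585e+08; subtracting the fixed part leaves 1.187e+08 for the milling machine, i.e. 80.74 dB.
So the milling machine must be reduced from 84 to 80.74 dB: IL = 3.26 dB.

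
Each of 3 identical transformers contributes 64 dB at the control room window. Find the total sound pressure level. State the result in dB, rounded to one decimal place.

With 3 equal, uncorrelated contributions the intensity is 3× that of one unit, giving a rise of 10·log₁₀ 3.
L_total = 64 + 10·log₁₀(3) = 64 + 4.771 = 68.77 dB.

68.8 dB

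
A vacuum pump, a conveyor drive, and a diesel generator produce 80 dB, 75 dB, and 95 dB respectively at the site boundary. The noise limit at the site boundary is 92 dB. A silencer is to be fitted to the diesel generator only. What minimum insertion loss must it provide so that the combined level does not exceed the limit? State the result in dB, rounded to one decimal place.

Fixed contribution from the other sources: Σ 10^(L/10) = 10^(80/10) + 10^(75/10) = 1.316e+08 (81.19 dB).
The limit corresponds to 10^(92/10) = 1.585e+09; subtracting the fixed part leaves 1.453e+09 for the diesel generator, i.e. 91.62 dB.
Required insertion loss = 95 − 91.62 = 3.38 dB.

3.4 dB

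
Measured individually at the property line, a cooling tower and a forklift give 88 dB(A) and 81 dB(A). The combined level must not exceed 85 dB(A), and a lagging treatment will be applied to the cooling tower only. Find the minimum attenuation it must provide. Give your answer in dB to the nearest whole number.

Fixed contribution from the other source: Σ 10^(L/10) = 10^(81/10) = 1.259e+08 (81.00 dB(A)).
To meet 85 dB(A) overall, the treated cooling tower may contribute at most 10^(85/10) − 1.259e+08 = 1.903e+08, i.e. 82.80 dB(A).
Required insertion loss = 88 − 82.80 = 5.20 dB.

5 dB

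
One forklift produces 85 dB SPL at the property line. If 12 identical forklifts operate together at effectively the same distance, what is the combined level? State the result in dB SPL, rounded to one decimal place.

95.8 dB SPL

N identical incoherent sources raise the level by 10·log₁₀ N.
L_total = 85 + 10·log₁₀(12) = 85 + 10.792 = 95.79 dB SPL.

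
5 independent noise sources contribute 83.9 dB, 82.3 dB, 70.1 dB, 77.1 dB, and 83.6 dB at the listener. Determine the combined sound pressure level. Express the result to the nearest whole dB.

Incoherent sources combine by intensity addition: L_total = 10·log₁₀(Σ 10^(L_i/10)).
Σ 10^(L/10) = 10^(83.9/10) + 10^(82.3/10) + 10^(70.1/10) + 10^(77.1/10) + 10^(83.6/10) = 7.059e+08.
L_total = 10·log₁₀(7.059e+08) = 88.49 dB.

88 dB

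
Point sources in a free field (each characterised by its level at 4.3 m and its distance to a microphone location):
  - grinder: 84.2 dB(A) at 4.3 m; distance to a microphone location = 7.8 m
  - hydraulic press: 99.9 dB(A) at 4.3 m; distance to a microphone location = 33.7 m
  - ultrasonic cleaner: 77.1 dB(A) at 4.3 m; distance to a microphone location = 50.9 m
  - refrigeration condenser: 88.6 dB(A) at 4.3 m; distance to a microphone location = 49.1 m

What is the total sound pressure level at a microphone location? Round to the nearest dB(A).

First find each source's level at the receiver (point-source: −20·log₁₀(r/r_ref)), then combine on an intensity basis.
grinder: 84.2 − 20·log₁₀(7.8/4.3) = 84.2 − 5.17 = 79.03 dB(A).
hydraulic press: 99.9 − 20·log₁₀(33.7/4.3) = 99.9 − 17.88 = 82.02 dB(A).
ultrasonic cleaner: 77.1 − 20·log₁₀(50.9/4.3) = 77.1 − 21.46 = 55.64 dB(A).
refrigeration condenser: 88.6 − 20·log₁₀(49.1/4.3) = 88.6 − 21.15 = 67.45 dB(A).
Σ 10^(L/10) = 2.450e+08 → L_total = 10·log₁₀(2.450e+08) = 83.89 dB(A).

84 dB(A)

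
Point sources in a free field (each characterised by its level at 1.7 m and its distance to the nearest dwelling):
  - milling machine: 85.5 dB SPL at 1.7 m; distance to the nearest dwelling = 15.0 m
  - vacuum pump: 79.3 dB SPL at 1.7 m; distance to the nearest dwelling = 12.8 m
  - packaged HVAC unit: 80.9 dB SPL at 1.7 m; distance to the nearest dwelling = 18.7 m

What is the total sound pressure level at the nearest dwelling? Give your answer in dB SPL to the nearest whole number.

First find each source's level at the receiver (point-source: −20·log₁₀(r/r_ref)), then combine on an intensity basis.
milling machine: 85.5 − 20·log₁₀(15.0/1.7) = 85.5 − 18.91 = 66.59 dB SPL.
vacuum pump: 79.3 − 20·log₁₀(12.8/1.7) = 79.3 − 17.54 = 61.76 dB SPL.
packaged HVAC unit: 80.9 − 20·log₁₀(18.7/1.7) = 80.9 − 20.83 = 60.07 dB SPL.
Σ 10^(L/10) = 7.075e+06 → L_total = 10·log₁₀(7.075e+06) = 68.50 dB SPL.

68 dB SPL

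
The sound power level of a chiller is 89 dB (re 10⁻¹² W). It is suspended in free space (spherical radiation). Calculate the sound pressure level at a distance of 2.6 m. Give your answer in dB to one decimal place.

69.7 dB

The power spreads over a sphere of area 4π·r², so L_p = L_w − 10·log₁₀(4π·r²).
4π·r² = 84.95 m², 10·log₁₀ of that is 19.292 dB.
L_p = 89 − 19.292 = 69.71 dB.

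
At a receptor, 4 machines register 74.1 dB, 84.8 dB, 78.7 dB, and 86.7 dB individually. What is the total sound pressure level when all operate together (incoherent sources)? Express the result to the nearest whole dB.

Incoherent sources combine by intensity addition: L_total = 10·log₁₀(Σ 10^(L_i/10)).
Σ 10^(L/10) = 10^(74.1/10) + 10^(84.8/10) + 10^(78.7/10) + 10^(86.7/10) = 8.696e+08.
L_total = 10·log₁₀(8.696e+08) = 89.39 dB.

89 dB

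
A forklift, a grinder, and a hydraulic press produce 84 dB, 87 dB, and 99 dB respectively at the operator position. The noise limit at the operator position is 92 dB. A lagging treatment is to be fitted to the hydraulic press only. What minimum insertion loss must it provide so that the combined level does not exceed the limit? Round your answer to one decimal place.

9.8 dB

Everything except the hydraulic press sums to 10^(84/10) + 10^(87/10) = 7.524e+08 in linear terms, 88.76 dB.
To meet 92 dB overall, the treated hydraulic press may contribute at most 10^(92/10) − 7.524e+08 = 8.325e+08, i.e. 89.20 dB.
So the hydraulic press must be reduced from 99 to 89.20 dB: IL = 9.80 dB.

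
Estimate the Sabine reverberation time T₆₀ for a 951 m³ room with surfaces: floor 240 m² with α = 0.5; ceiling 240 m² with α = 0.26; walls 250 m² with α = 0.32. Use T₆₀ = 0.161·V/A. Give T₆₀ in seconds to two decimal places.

0.58 s

A = Σ Sᵢαᵢ = 240·0.5 + 240·0.26 + 250·0.32 = 262.40 m².
T₆₀ = 0.161·V/A = 0.161·951/262.40 = 0.584 s.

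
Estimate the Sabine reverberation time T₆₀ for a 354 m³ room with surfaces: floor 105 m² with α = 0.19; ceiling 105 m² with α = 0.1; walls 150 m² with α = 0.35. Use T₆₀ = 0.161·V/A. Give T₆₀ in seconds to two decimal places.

Total absorption A = 105·0.19 + 105·0.1 + 150·0.35 = 82.95 m² sabins.
T₆₀ = 0.161 × 354 / 82.95 = 0.687 s.

0.69 s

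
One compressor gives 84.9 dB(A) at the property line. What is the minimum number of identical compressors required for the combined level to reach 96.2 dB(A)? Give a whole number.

14

Need L₁ + 10·log₁₀ N ≥ 96.2, i.e. log₁₀ N ≥ 1.13.
N ≥ 10^(11.3/10) = 13.490, so N = 14.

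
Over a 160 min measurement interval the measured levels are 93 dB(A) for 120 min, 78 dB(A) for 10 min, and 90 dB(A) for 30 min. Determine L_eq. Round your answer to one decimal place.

Weight each interval's intensity by its duration and average over T = 160 min:
Σ tᵢ·10^(Lᵢ/10) = 120·10^(93/10) + 10·10^(78/10) + 30·10^(90/10) = 2.701e+11.
L_eq = 10·log₁₀(2.701e+11/160) = 92.27 dB(A).

92.3 dB(A)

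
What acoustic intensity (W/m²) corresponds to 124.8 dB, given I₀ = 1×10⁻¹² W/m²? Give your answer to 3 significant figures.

3.02 W/m²

I = I₀·10^(L/10) = 10⁻¹² × 10^(124.8/10) = 10^(0.480).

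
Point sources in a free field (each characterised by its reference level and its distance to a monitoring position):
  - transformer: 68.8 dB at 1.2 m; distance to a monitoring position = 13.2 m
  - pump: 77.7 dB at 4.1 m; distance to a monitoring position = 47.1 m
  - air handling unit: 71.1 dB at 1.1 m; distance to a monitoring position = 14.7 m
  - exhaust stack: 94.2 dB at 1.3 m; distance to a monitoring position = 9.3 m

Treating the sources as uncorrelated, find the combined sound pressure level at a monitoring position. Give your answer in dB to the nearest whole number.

First find each source's level at the receiver (point-source: −20·log₁₀(r/r_ref)), then combine on an intensity basis.
transformer: 68.8 − 20·log₁₀(13.2/1.2) = 68.8 − 20.83 = 47.97 dB.
pump: 77.7 − 20·log₁₀(47.1/4.1) = 77.7 − 21.20 = 56.50 dB.
air handling unit: 71.1 − 20·log₁₀(14.7/1.1) = 71.1 − 22.52 = 48.58 dB.
exhaust stack: 94.2 − 20·log₁₀(9.3/1.3) = 94.2 − 17.09 = 77.11 dB.
Σ 10^(L/10) = 5.198e+07 → L_total = 10·log₁₀(5.198e+07) = 77.16 dB.

77 dB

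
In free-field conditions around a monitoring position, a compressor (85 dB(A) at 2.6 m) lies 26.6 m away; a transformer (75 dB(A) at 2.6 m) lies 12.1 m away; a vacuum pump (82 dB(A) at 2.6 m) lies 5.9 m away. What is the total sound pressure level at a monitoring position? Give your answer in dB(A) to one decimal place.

75.5 dB(A)

Propagate each source to the receiver with L = L_ref − 20·log₁₀(r/r_ref), then add intensities.
compressor: 85 − 20·log₁₀(26.6/2.6) = 85 − 20.20 = 64.80 dB(A).
transformer: 75 − 20·log₁₀(12.1/2.6) = 75 − 13.36 = 61.64 dB(A).
vacuum pump: 82 − 20·log₁₀(5.9/2.6) = 82 − 7.12 = 74.88 dB(A).
Σ 10^(L/10) = 3.526e+07 → L_total = 10·log₁₀(3.526e+07) = 75.47 dB(A).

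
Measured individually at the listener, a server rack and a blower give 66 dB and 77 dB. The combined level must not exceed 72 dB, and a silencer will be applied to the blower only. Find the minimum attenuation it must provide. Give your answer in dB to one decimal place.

6.3 dB

Everything except the blower sums to 10^(66/10) = 3.981e+06 in linear terms, 66.00 dB.
The limit corresponds to 10^(72/10) = 1.585e+07; subtracting the fixed part leaves 1.187e+07 for the blower, i.e. 70.74 dB.
Required insertion loss = 77 − 70.74 = 6.26 dB.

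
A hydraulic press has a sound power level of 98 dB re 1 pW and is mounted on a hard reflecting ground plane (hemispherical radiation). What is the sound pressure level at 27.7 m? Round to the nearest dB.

The power spreads over a hemisphere of area 2π·r², so L_p = L_w − 10·log₁₀(2π·r²).
2π·r² = 4821 m², 10·log₁₀ of that is 36.831 dB.
L_p = 98 − 36.831 = 61.17 dB.

61 dB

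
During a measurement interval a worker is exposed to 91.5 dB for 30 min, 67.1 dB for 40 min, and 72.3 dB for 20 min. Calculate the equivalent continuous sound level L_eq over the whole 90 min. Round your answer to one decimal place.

Weight each interval's intensity by its duration and average over T = 90 min:
Σ tᵢ·10^(Lᵢ/10) = 30·10^(91.5/10) + 40·10^(67.1/10) + 20·10^(72.3/10) = 4.292e+10.
L_eq = 10·log₁₀(4.292e+10/90) = 86.78 dB.

86.8 dB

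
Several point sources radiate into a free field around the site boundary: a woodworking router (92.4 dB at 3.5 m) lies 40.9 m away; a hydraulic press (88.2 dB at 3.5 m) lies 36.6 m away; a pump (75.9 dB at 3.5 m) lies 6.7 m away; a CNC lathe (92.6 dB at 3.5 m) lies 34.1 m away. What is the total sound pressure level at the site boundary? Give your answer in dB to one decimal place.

Apply inverse-square spreading to bring every level to the receiver, then sum 10^(L/10).
woodworking router: 92.4 − 20·log₁₀(40.9/3.5) = 92.4 − 21.35 = 71.05 dB.
hydraulic press: 88.2 − 20·log₁₀(36.6/3.5) = 88.2 − 20.39 = 67.81 dB.
pump: 75.9 − 20·log₁₀(6.7/3.5) = 75.9 − 5.64 = 70.26 dB.
CNC lathe: 92.6 − 20·log₁₀(34.1/3.5) = 92.6 − 19.77 = 72.83 dB.
Σ 10^(L/10) = 4.855e+07 → L_total = 10·log₁₀(4.855e+07) = 76.86 dB.

76.9 dB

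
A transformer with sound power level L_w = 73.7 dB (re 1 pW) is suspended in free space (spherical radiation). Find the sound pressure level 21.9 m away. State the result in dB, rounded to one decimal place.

35.9 dB

The power spreads over a sphere of area 4π·r², so L_p = L_w − 10·log₁₀(4π·r²).
4π·r² = 6027 m², 10·log₁₀ of that is 37.801 dB.
L_p = 73.7 − 37.801 = 35.90 dB.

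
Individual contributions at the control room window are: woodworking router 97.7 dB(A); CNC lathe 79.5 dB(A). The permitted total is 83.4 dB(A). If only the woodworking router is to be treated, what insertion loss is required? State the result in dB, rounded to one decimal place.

Everything except the woodworking router sums to 10^(79.5/10) = 8.913e+07 in linear terms, 79.50 dB(A).
The limit corresponds to 10^(83.4/10) = 2.188e+08; subtracting the fixed part leaves 1.297e+08 for the woodworking router, i.e. 81.13 dB(A).
Required insertion loss = 97.7 − 81.13 = 16.57 dB.

16.6 dB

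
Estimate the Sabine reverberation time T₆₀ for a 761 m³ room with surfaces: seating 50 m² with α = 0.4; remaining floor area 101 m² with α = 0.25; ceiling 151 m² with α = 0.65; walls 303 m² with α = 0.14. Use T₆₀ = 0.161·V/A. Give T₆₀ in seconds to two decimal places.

A = Σ Sᵢαᵢ = 50·0.4 + 101·0.25 + 151·0.65 + 303·0.14 = 185.82 m².
T₆₀ = 0.161·V/A = 0.161·761/185.82 = 0.659 s.

0.66 s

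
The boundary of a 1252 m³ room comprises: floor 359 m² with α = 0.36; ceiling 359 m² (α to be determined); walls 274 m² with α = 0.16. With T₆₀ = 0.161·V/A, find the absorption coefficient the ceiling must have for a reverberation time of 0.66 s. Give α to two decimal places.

Required total absorption A = 0.161·1252/0.66 = 305.41 m².
Absorption from the other surfaces = 359·0.36 + 274·0.16 = 173.08 m², so the ceiling must supply 132.33 m² over 359 m².
α = 132.33/359 = 0.369.

0.37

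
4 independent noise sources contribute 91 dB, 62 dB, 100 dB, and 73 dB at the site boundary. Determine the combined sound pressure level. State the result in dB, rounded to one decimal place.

100.5 dB

Incoherent sources combine by intensity addition: L_total = 10·log₁₀(Σ 10^(L_i/10)).
Σ 10^(L/10) = 10^(91/10) + 10^(62/10) + 10^(100/10) + 10^(73/10) = 1.128e+10.
L_total = 10·log₁₀(1.128e+10) = 100.52 dB.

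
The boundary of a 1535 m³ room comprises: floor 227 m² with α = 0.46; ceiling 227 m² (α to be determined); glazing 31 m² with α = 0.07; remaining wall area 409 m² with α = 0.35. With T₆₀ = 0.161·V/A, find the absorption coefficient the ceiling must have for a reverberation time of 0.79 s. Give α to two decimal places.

Required total absorption A = 0.161·1535/0.79 = 312.83 m².
Absorption from the other surfaces = 227·0.46 + 31·0.07 + 409·0.35 = 249.74 m², so the ceiling must supply 63.09 m² over 227 m².
α = 63.09/227 = 0.278.

0.28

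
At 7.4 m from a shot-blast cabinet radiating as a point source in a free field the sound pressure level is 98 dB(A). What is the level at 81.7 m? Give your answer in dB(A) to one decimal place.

Point-source attenuation: ΔL = 20·log₁₀(r₂/r₁) = 20·log₁₀(81.7/7.4) = 20.860 dB.
L₂ = 98 − 20·log₁₀(81.7/7.4) = 98 − 20.860 = 77.14 dB(A).

77.1 dB(A)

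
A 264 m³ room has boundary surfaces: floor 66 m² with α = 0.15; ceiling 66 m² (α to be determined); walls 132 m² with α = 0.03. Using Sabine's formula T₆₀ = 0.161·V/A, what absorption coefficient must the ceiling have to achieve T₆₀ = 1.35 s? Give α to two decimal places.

From T₆₀ = 0.161·V/A, the target T₆₀ = 1.35 s needs A = 0.161·264/1.35 = 31.48 m².
Absorption from the other surfaces = 66·0.15 + 132·0.03 = 13.86 m², so the ceiling must supply 17.62 m² over 66 m².
α = 17.62/66 = 0.267.

0.27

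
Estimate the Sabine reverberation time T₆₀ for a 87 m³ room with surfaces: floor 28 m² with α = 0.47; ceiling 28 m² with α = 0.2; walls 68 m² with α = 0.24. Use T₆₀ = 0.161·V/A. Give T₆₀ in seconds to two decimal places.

0.40 s

A = Σ Sᵢαᵢ = 28·0.47 + 28·0.2 + 68·0.24 = 35.08 m².
T₆₀ = 0.161·V/A = 0.161·87/35.08 = 0.399 s.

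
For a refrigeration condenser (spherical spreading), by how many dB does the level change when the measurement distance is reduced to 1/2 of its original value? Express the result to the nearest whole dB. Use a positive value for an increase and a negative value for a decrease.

+6 dB

Point-source spreading: ΔL = −20·log₁₀(r₂/r₁).
ΔL = −20·log₁₀(0.5) = +6.02 dB.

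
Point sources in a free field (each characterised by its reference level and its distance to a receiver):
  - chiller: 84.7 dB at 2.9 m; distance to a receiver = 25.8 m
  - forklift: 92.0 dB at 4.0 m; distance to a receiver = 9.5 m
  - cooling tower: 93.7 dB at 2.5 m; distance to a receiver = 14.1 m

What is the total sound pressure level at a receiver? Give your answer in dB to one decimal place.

Apply inverse-square spreading to bring every level to the receiver, then sum 10^(L/10).
chiller: 84.7 − 20·log₁₀(25.8/2.9) = 84.7 − 18.98 = 65.72 dB.
forklift: 92.0 − 20·log₁₀(9.5/4.0) = 92.0 − 7.51 = 84.49 dB.
cooling tower: 93.7 − 20·log₁₀(14.1/2.5) = 93.7 − 15.03 = 78.67 dB.
Σ 10^(L/10) = 3.584e+08 → L_total = 10·log₁₀(3.584e+08) = 85.54 dB.

85.5 dB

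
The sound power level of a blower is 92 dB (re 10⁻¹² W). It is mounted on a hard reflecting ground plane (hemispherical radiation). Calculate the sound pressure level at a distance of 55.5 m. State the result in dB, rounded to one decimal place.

L_p = L_w − 10·log₁₀(2π·r²) with r = 55.5 m.
2π·r² = 1.935e+04 m², 10·log₁₀ of that is 42.868 dB.
L_p = 92 − 42.868 = 49.13 dB.

49.1 dB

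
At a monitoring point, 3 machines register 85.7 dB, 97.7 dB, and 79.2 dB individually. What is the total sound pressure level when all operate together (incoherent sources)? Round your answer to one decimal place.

Incoherent sources combine by intensity addition: L_total = 10·log₁₀(Σ 10^(L_i/10)).
Σ 10^(L/10) = 10^(85.7/10) + 10^(97.7/10) + 10^(79.2/10) = 6.343e+09.
L_total = 10·log₁₀(6.343e+09) = 98.02 dB.

98.0 dB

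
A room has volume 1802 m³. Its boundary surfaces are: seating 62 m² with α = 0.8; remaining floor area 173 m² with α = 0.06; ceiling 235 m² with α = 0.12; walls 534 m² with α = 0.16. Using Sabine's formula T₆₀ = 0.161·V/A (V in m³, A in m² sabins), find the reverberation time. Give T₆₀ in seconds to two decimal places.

Total absorption A = 62·0.8 + 173·0.06 + 235·0.12 + 534·0.16 = 173.62 m² sabins.
T₆₀ = 0.161 × 1802 / 173.62 = 1.671 s.

1.67 s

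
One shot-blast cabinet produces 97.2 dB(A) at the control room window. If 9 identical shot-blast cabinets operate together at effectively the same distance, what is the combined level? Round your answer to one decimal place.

106.7 dB(A)

N identical incoherent sources raise the level by 10·log₁₀ N.
L_total = 97.2 + 10·log₁₀(9) = 97.2 + 9.542 = 106.74 dB(A).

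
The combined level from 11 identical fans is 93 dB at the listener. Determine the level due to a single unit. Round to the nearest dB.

11 equal contributions raise the level by 10·log₁₀ 11 = 10.414 dB, so each unit alone gives 93 − 10.414.

83 dB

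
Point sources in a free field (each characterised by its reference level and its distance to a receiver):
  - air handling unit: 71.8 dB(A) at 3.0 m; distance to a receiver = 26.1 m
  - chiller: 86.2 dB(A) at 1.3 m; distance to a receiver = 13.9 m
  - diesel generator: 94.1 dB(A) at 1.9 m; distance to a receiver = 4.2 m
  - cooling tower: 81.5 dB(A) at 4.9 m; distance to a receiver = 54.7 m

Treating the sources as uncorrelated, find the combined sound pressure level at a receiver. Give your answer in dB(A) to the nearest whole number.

87 dB(A)

Apply inverse-square spreading to bring every level to the receiver, then sum 10^(L/10).
air handling unit: 71.8 − 20·log₁₀(26.1/3.0) = 71.8 − 18.79 = 53.01 dB(A).
chiller: 86.2 − 20·log₁₀(13.9/1.3) = 86.2 − 20.58 = 65.62 dB(A).
diesel generator: 94.1 − 20·log₁₀(4.2/1.9) = 94.1 − 6.89 = 87.21 dB(A).
cooling tower: 81.5 − 20·log₁₀(54.7/4.9) = 81.5 − 20.96 = 60.54 dB(A).
Σ 10^(L/10) = 5.310e+08 → L_total = 10·log₁₀(5.310e+08) = 87.25 dB(A).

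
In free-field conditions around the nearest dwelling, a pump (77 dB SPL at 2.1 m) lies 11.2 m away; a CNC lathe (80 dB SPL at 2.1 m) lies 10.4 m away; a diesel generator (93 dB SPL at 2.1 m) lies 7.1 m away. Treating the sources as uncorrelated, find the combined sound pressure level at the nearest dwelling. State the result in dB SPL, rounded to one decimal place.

Propagate each source to the receiver with L = L_ref − 20·log₁₀(r/r_ref), then add intensities.
pump: 77 − 20·log₁₀(11.2/2.1) = 77 − 14.54 = 62.46 dB SPL.
CNC lathe: 80 − 20·log₁₀(10.4/2.1) = 80 − 13.90 = 66.10 dB SPL.
diesel generator: 93 − 20·log₁₀(7.1/2.1) = 93 − 10.58 = 82.42 dB SPL.
Σ 10^(L/10) = 1.804e+08 → L_total = 10·log₁₀(1.804e+08) = 82.56 dB SPL.

82.6 dB SPL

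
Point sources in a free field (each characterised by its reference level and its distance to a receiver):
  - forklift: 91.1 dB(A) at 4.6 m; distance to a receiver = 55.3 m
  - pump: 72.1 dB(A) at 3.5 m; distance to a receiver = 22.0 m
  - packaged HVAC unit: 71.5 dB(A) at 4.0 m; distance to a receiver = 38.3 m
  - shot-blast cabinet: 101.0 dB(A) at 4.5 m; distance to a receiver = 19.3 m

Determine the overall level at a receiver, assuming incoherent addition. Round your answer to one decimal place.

88.4 dB(A)

Apply inverse-square spreading to bring every level to the receiver, then sum 10^(L/10).
forklift: 91.1 − 20·log₁₀(55.3/4.6) = 91.1 − 21.60 = 69.50 dB(A).
pump: 72.1 − 20·log₁₀(22.0/3.5) = 72.1 − 15.97 = 56.13 dB(A).
packaged HVAC unit: 71.5 − 20·log₁₀(38.3/4.0) = 71.5 − 19.62 = 51.88 dB(A).
shot-blast cabinet: 101.0 − 20·log₁₀(19.3/4.5) = 101.0 − 12.65 = 88.35 dB(A).
Σ 10^(L/10) = 6.939e+08 → L_total = 10·log₁₀(6.939e+08) = 88.41 dB(A).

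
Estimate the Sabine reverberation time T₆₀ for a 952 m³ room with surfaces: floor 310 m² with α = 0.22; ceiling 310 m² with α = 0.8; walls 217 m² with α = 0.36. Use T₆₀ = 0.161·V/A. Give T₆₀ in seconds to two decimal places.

Total absorption A = 310·0.22 + 310·0.8 + 217·0.36 = 394.32 m² sabins.
T₆₀ = 0.161·V/A = 0.161·952/394.32 = 0.389 s.

0.39 s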